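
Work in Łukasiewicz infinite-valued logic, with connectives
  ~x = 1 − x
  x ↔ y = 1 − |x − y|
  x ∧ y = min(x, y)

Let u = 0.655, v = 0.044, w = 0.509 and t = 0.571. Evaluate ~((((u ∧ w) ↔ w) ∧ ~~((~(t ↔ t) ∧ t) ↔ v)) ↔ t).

u ∧ w = min(0.655, 0.509) = 0.509
(u ∧ w) ↔ w = 1 − |0.509 − 0.509| = 1 − 0.000 = 1.000
t ↔ t = 1 − |0.571 − 0.571| = 1 − 0.000 = 1.000
~(t ↔ t) = 1 − 1.000 = 0.000
~(t ↔ t) ∧ t = min(0.000, 0.571) = 0.000
(~(t ↔ t) ∧ t) ↔ v = 1 − |0.000 − 0.044| = 1 − 0.044 = 0.956
~((~(t ↔ t) ∧ t) ↔ v) = 1 − 0.956 = 0.044
~~((~(t ↔ t) ∧ t) ↔ v) = 1 − 0.044 = 0.956
((u ∧ w) ↔ w) ∧ ~~((~(t ↔ t) ∧ t) ↔ v) = min(1.000, 0.956) = 0.956
(((u ∧ w) ↔ w) ∧ ~~((~(t ↔ t) ∧ t) ↔ v)) ↔ t = 1 − |0.956 − 0.571| = 1 − 0.385 = 0.615
~((((u ∧ w) ↔ w) ∧ ~~((~(t ↔ t) ∧ t) ↔ v)) ↔ t) = 1 − 0.615 = 0.385

0.385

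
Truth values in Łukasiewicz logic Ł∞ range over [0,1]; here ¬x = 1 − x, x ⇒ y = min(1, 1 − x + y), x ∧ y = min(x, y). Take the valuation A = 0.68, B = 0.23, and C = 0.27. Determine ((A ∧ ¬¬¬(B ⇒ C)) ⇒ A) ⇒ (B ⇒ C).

1.00

B ⇒ C = min(1, 1 − 0.23 + 0.27) = min(1, 1.04) = 1.00
¬(B ⇒ C) = 1 − 1.00 = 0.00
¬¬(B ⇒ C) = 1 − 0.00 = 1.00
¬¬¬(B ⇒ C) = 1 − 1.00 = 0.00
A ∧ ¬¬¬(B ⇒ C) = min(0.68, 0.00) = 0.00
(A ∧ ¬¬¬(B ⇒ C)) ⇒ A = min(1, 1 − 0.00 + 0.68) = min(1, 1.68) = 1.00
((A ∧ ¬¬¬(B ⇒ C)) ⇒ A) ⇒ (B ⇒ C) = min(1, 1 − 1.00 + 1.00) = min(1, 1.00) = 1.00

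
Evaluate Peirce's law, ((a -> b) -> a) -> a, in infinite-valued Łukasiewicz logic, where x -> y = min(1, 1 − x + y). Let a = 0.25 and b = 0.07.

a -> b = min(1, 1 − 0.25 + 0.07) = min(1, 0.82) = 0.82
(a -> b) -> a = min(1, 1 − 0.82 + 0.25) = min(1, 0.43) = 0.43
((a -> b) -> a) -> a = min(1, 1 − 0.43 + 0.25) = min(1, 0.82) = 0.82
(The value 0.82 < 1 shows this instance is not satisfied; not a Ł∞-tautology in general.)

0.82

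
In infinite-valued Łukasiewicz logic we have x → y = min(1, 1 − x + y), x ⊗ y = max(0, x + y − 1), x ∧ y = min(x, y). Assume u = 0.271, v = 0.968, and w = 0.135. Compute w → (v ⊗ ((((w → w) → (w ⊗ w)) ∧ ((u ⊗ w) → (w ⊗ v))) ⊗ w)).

0.865

w → w = min(1, 1 − 0.135 + 0.135) = min(1, 1.000) = 1.000
w ⊗ w = max(0, 0.135 + 0.135 − 1) = max(0, -0.730) = 0.000
(w → w) → (w ⊗ w) = min(1, 1 − 1.000 + 0.000) = min(1, 0.000) = 0.000
u ⊗ w = max(0, 0.271 + 0.135 − 1) = max(0, -0.594) = 0.000
w ⊗ v = max(0, 0.135 + 0.968 − 1) = max(0, 0.103) = 0.103
(u ⊗ w) → (w ⊗ v) = min(1, 1 − 0.000 + 0.103) = min(1, 1.103) = 1.000
((w → w) → (w ⊗ w)) ∧ ((u ⊗ w) → (w ⊗ v)) = min(0.000, 1.000) = 0.000
(((w → w) → (w ⊗ w)) ∧ ((u ⊗ w) → (w ⊗ v))) ⊗ w = max(0, 0.000 + 0.135 − 1) = max(0, -0.865) = 0.000
v ⊗ ((((w → w) → (w ⊗ w)) ∧ ((u ⊗ w) → (w ⊗ v))) ⊗ w) = max(0, 0.968 + 0.000 − 1) = max(0, -0.032) = 0.000
w → (v ⊗ ((((w → w) → (w ⊗ w)) ∧ ((u ⊗ w) → (w ⊗ v))) ⊗ w)) = min(1, 1 − 0.135 + 0.000) = min(1, 0.865) = 0.865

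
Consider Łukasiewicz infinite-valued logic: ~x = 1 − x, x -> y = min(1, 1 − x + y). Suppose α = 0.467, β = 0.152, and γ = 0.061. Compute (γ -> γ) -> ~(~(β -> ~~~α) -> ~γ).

0.000

γ -> γ = min(1, 1 − 0.061 + 0.061) = min(1, 1.000) = 1.000
~α = 1 − 0.467 = 0.533
~~α = 1 − 0.533 = 0.467
~~~α = 1 − 0.467 = 0.533
β -> ~~~α = min(1, 1 − 0.152 + 0.533) = min(1, 1.381) = 1.000
~(β -> ~~~α) = 1 − 1.000 = 0.000
~γ = 1 − 0.061 = 0.939
~(β -> ~~~α) -> ~γ = min(1, 1 − 0.000 + 0.939) = min(1, 1.939) = 1.000
~(~(β -> ~~~α) -> ~γ) = 1 − 1.000 = 0.000
(γ -> γ) -> ~(~(β -> ~~~α) -> ~γ) = min(1, 1 − 1.000 + 0.000) = min(1, 0.000) = 0.000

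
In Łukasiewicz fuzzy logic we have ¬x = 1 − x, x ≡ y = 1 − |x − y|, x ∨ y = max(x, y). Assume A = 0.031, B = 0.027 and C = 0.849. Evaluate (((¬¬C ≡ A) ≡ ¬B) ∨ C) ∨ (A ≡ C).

¬C = 1 − 0.849 = 0.151
¬¬C = 1 − 0.151 = 0.849
¬¬C ≡ A = 1 − |0.849 − 0.031| = 1 − 0.818 = 0.182
¬B = 1 − 0.027 = 0.973
(¬¬C ≡ A) ≡ ¬B = 1 − |0.182 − 0.973| = 1 − 0.791 = 0.209
((¬¬C ≡ A) ≡ ¬B) ∨ C = max(0.209, 0.849) = 0.849
A ≡ C = 1 − |0.031 − 0.849| = 1 − 0.818 = 0.182
(((¬¬C ≡ A) ≡ ¬B) ∨ C) ∨ (A ≡ C) = max(0.849, 0.182) = 0.849

0.849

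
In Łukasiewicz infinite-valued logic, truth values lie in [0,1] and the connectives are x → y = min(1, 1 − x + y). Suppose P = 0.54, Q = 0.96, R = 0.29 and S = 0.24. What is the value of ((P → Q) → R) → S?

P → Q = min(1, 1 − 0.54 + 0.96) = min(1, 1.42) = 1.00
(P → Q) → R = min(1, 1 − 1.00 + 0.29) = min(1, 0.29) = 0.29
((P → Q) → R) → S = min(1, 1 − 0.29 + 0.24) = min(1, 0.95) = 0.95

0.95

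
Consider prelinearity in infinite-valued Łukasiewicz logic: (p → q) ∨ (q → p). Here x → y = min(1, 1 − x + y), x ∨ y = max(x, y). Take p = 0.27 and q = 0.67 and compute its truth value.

p → q = min(1, 1 − 0.27 + 0.67) = min(1, 1.40) = 1.00
q → p = min(1, 1 − 0.67 + 0.27) = min(1, 0.60) = 0.60
(p → q) ∨ (q → p) = max(1.00, 0.60) = 1.00
(As expected: a Ł∞-tautology — holds in every MV-chain.)

1.00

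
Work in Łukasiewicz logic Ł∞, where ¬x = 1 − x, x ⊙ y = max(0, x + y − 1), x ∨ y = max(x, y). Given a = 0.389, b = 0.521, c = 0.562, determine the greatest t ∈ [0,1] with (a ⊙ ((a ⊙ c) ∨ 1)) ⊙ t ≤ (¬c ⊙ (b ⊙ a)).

0.611

a ⊙ c = max(0, 0.389 + 0.562 − 1) = max(0, -0.049) = 0.000
(a ⊙ c) ∨ 1 = max(0.000, 1.000) = 1.000
a ⊙ ((a ⊙ c) ∨ 1) = max(0, 0.389 + 1.000 − 1) = max(0, 0.389) = 0.389
So the left factor is a ⊙ ((a ⊙ c) ∨ 1) = 0.389.
¬c = 1 − 0.562 = 0.438
b ⊙ a = max(0, 0.521 + 0.389 − 1) = max(0, -0.090) = 0.000
¬c ⊙ (b ⊙ a) = max(0, 0.438 + 0.000 − 1) = max(0, -0.562) = 0.000
So the right-hand bound is ¬c ⊙ (b ⊙ a) = 0.000.
The residuum of the Łukasiewicz t-norm gives the supremum: min(1, 1 − 0.389 + 0.000).
1 − 0.389 + 0.000 = 0.611, so t = min(1, 0.611) = 0.611.
Check: 0.389 ⊙ 0.611 = max(0, 0.000) = 0.000 ≤ 0.000.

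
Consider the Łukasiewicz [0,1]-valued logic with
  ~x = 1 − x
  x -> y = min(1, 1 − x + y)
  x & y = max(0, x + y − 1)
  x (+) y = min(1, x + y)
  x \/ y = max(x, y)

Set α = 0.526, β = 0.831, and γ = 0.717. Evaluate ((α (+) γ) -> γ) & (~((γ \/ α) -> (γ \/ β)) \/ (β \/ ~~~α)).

0.548

α (+) γ = min(1, 0.526 + 0.717) = min(1, 1.243) = 1.000
(α (+) γ) -> γ = min(1, 1 − 1.000 + 0.717) = min(1, 0.717) = 0.717
γ \/ α = max(0.717, 0.526) = 0.717
γ \/ β = max(0.717, 0.831) = 0.831
(γ \/ α) -> (γ \/ β) = min(1, 1 − 0.717 + 0.831) = min(1, 1.114) = 1.000
~((γ \/ α) -> (γ \/ β)) = 1 − 1.000 = 0.000
~α = 1 − 0.526 = 0.474
~~α = 1 − 0.474 = 0.526
~~~α = 1 − 0.526 = 0.474
β \/ ~~~α = max(0.831, 0.474) = 0.831
~((γ \/ α) -> (γ \/ β)) \/ (β \/ ~~~α) = max(0.000, 0.831) = 0.831
((α (+) γ) -> γ) & (~((γ \/ α) -> (γ \/ β)) \/ (β \/ ~~~α)) = max(0, 0.717 + 0.831 − 1) = max(0, 0.548) = 0.548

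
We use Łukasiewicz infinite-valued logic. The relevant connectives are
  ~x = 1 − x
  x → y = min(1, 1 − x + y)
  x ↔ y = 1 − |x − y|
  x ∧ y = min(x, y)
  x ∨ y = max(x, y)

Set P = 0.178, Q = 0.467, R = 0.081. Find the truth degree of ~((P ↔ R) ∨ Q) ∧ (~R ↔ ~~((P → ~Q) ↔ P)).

P ↔ R = 1 − |0.178 − 0.081| = 1 − 0.097 = 0.903
(P ↔ R) ∨ Q = max(0.903, 0.467) = 0.903
~((P ↔ R) ∨ Q) = 1 − 0.903 = 0.097
~R = 1 − 0.081 = 0.919
~Q = 1 − 0.467 = 0.533
P → ~Q = min(1, 1 − 0.178 + 0.533) = min(1, 1.355) = 1.000
(P → ~Q) ↔ P = 1 − |1.000 − 0.178| = 1 − 0.822 = 0.178
~((P → ~Q) ↔ P) = 1 − 0.178 = 0.822
~~((P → ~Q) ↔ P) = 1 − 0.822 = 0.178
~R ↔ ~~((P → ~Q) ↔ P) = 1 − |0.919 − 0.178| = 1 − 0.741 = 0.259
~((P ↔ R) ∨ Q) ∧ (~R ↔ ~~((P → ~Q) ↔ P)) = min(0.097, 0.259) = 0.097

0.097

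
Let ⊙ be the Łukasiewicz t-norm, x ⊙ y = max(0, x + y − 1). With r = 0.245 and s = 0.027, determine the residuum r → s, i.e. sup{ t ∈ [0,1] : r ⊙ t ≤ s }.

0.782

The residuum of the Łukasiewicz t-norm gives the supremum: min(1, 1 − 0.245 + 0.027).
1 − 0.245 + 0.027 = 0.782, so t = min(1, 0.782) = 0.782.
Check: 0.245 ⊙ 0.782 = max(0, 0.027) = 0.027 ≤ 0.027.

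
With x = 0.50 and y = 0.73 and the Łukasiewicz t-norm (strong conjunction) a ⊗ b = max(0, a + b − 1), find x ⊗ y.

0.23

x ⊗ y = max(0, 0.50 + 0.73 − 1) = max(0, 0.23) = 0.23
For comparison, the Gödel (minimum) t-norm min(a, b) would give 0.50.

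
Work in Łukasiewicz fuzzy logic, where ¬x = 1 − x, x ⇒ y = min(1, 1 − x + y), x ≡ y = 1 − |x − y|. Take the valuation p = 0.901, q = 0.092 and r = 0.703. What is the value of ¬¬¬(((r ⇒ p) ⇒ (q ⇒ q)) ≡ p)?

0.099

r ⇒ p = min(1, 1 − 0.703 + 0.901) = min(1, 1.198) = 1.000
q ⇒ q = min(1, 1 − 0.092 + 0.092) = min(1, 1.000) = 1.000
(r ⇒ p) ⇒ (q ⇒ q) = min(1, 1 − 1.000 + 1.000) = min(1, 1.000) = 1.000
((r ⇒ p) ⇒ (q ⇒ q)) ≡ p = 1 − |1.000 − 0.901| = 1 − 0.099 = 0.901
¬(((r ⇒ p) ⇒ (q ⇒ q)) ≡ p) = 1 − 0.901 = 0.099
¬¬(((r ⇒ p) ⇒ (q ⇒ q)) ≡ p) = 1 − 0.099 = 0.901
¬¬¬(((r ⇒ p) ⇒ (q ⇒ q)) ≡ p) = 1 − 0.901 = 0.099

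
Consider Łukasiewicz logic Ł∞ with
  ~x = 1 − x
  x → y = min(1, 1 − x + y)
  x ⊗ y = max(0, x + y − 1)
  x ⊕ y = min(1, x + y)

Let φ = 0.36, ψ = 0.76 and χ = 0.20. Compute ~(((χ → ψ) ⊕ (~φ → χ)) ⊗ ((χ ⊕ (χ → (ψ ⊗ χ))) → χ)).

χ → ψ = min(1, 1 − 0.20 + 0.76) = min(1, 1.56) = 1.00
~φ = 1 − 0.36 = 0.64
~φ → χ = min(1, 1 − 0.64 + 0.20) = min(1, 0.56) = 0.56
(χ → ψ) ⊕ (~φ → χ) = min(1, 1.00 + 0.56) = min(1, 1.56) = 1.00
ψ ⊗ χ = max(0, 0.76 + 0.20 − 1) = max(0, -0.04) = 0.00
χ → (ψ ⊗ χ) = min(1, 1 − 0.20 + 0.00) = min(1, 0.80) = 0.80
χ ⊕ (χ → (ψ ⊗ χ)) = min(1, 0.20 + 0.80) = min(1, 1.00) = 1.00
(χ ⊕ (χ → (ψ ⊗ χ))) → χ = min(1, 1 − 1.00 + 0.20) = min(1, 0.20) = 0.20
((χ → ψ) ⊕ (~φ → χ)) ⊗ ((χ ⊕ (χ → (ψ ⊗ χ))) → χ) = max(0, 1.00 + 0.20 − 1) = max(0, 0.20) = 0.20
~(((χ → ψ) ⊕ (~φ → χ)) ⊗ ((χ ⊕ (χ → (ψ ⊗ χ))) → χ)) = 1 − 0.20 = 0.80

0.80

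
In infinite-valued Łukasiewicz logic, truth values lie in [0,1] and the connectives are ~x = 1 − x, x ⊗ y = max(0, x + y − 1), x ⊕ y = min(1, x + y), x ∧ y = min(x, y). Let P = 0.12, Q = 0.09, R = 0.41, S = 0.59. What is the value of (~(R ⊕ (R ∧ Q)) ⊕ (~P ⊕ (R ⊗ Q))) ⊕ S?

1.00

R ∧ Q = min(0.41, 0.09) = 0.09
R ⊕ (R ∧ Q) = min(1, 0.41 + 0.09) = min(1, 0.50) = 0.50
~(R ⊕ (R ∧ Q)) = 1 − 0.50 = 0.50
~P = 1 − 0.12 = 0.88
R ⊗ Q = max(0, 0.41 + 0.09 − 1) = max(0, -0.50) = 0.00
~P ⊕ (R ⊗ Q) = min(1, 0.88 + 0.00) = min(1, 0.88) = 0.88
~(R ⊕ (R ∧ Q)) ⊕ (~P ⊕ (R ⊗ Q)) = min(1, 0.50 + 0.88) = min(1, 1.38) = 1.00
(~(R ⊕ (R ∧ Q)) ⊕ (~P ⊕ (R ⊗ Q))) ⊕ S = min(1, 1.00 + 0.59) = min(1, 1.59) = 1.00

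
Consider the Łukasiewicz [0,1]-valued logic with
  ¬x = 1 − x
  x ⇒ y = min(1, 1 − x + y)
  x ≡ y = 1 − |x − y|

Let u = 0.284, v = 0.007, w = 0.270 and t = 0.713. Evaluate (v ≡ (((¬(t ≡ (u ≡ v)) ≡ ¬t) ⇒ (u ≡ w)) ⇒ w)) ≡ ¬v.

0.744

u ≡ v = 1 − |0.284 − 0.007| = 1 − 0.277 = 0.723
t ≡ (u ≡ v) = 1 − |0.713 − 0.723| = 1 − 0.010 = 0.990
¬(t ≡ (u ≡ v)) = 1 − 0.990 = 0.010
¬t = 1 − 0.713 = 0.287
¬(t ≡ (u ≡ v)) ≡ ¬t = 1 − |0.010 − 0.287| = 1 − 0.277 = 0.723
u ≡ w = 1 − |0.284 − 0.270| = 1 − 0.014 = 0.986
(¬(t ≡ (u ≡ v)) ≡ ¬t) ⇒ (u ≡ w) = min(1, 1 − 0.723 + 0.986) = min(1, 1.263) = 1.000
((¬(t ≡ (u ≡ v)) ≡ ¬t) ⇒ (u ≡ w)) ⇒ w = min(1, 1 − 1.000 + 0.270) = min(1, 0.270) = 0.270
v ≡ (((¬(t ≡ (u ≡ v)) ≡ ¬t) ⇒ (u ≡ w)) ⇒ w) = 1 − |0.007 − 0.270| = 1 − 0.263 = 0.737
¬v = 1 − 0.007 = 0.993
(v ≡ (((¬(t ≡ (u ≡ v)) ≡ ¬t) ⇒ (u ≡ w)) ⇒ w)) ≡ ¬v = 1 − |0.737 − 0.993| = 1 − 0.256 = 0.744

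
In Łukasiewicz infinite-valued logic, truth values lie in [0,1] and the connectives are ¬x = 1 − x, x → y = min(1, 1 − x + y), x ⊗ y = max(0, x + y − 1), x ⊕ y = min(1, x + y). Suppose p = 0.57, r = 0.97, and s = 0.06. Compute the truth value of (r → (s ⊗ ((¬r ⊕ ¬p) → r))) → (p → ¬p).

¬r = 1 − 0.97 = 0.03
¬p = 1 − 0.57 = 0.43
¬r ⊕ ¬p = min(1, 0.03 + 0.43) = min(1, 0.46) = 0.46
(¬r ⊕ ¬p) → r = min(1, 1 − 0.46 + 0.97) = min(1, 1.51) = 1.00
s ⊗ ((¬r ⊕ ¬p) → r) = max(0, 0.06 + 1.00 − 1) = max(0, 0.06) = 0.06
r → (s ⊗ ((¬r ⊕ ¬p) → r)) = min(1, 1 − 0.97 + 0.06) = min(1, 0.09) = 0.09
p → ¬p = min(1, 1 − 0.57 + 0.43) = min(1, 0.86) = 0.86
(r → (s ⊗ ((¬r ⊕ ¬p) → r))) → (p → ¬p) = min(1, 1 − 0.09 + 0.86) = min(1, 1.77) = 1.00

1.00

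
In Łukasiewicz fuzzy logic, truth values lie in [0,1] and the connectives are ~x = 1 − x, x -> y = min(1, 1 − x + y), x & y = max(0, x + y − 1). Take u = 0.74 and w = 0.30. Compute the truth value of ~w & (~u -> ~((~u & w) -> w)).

0.44

~w = 1 − 0.30 = 0.70
~u = 1 − 0.74 = 0.26
~u & w = max(0, 0.26 + 0.30 − 1) = max(0, -0.44) = 0.00
(~u & w) -> w = min(1, 1 − 0.00 + 0.30) = min(1, 1.30) = 1.00
~((~u & w) -> w) = 1 − 1.00 = 0.00
~u -> ~((~u & w) -> w) = min(1, 1 − 0.26 + 0.00) = min(1, 0.74) = 0.74
~w & (~u -> ~((~u & w) -> w)) = max(0, 0.70 + 0.74 − 1) = max(0, 0.44) = 0.44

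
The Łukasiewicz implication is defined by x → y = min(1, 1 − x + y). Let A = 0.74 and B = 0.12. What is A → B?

0.38

A → B = min(1, 1 − 0.74 + 0.12) = min(1, 0.38) = 0.38
For comparison, the Gödel implication (1 if x ≤ y else y) would give 0.12.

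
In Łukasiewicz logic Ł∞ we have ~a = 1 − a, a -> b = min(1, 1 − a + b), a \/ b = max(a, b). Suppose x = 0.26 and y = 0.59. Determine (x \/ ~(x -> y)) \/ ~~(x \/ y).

0.59

x -> y = min(1, 1 − 0.26 + 0.59) = min(1, 1.33) = 1.00
~(x -> y) = 1 − 1.00 = 0.00
x \/ ~(x -> y) = max(0.26, 0.00) = 0.26
x \/ y = max(0.26, 0.59) = 0.59
~(x \/ y) = 1 − 0.59 = 0.41
~~(x \/ y) = 1 − 0.41 = 0.59
(x \/ ~(x -> y)) \/ ~~(x \/ y) = max(0.26, 0.59) = 0.59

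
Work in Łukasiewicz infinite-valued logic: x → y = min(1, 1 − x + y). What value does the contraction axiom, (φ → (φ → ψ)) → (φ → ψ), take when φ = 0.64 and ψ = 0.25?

φ → ψ = min(1, 1 − 0.64 + 0.25) = min(1, 0.61) = 0.61
φ → (φ → ψ) = min(1, 1 − 0.64 + 0.61) = min(1, 0.97) = 0.97
(φ → (φ → ψ)) → (φ → ψ) = min(1, 1 − 0.97 + 0.61) = min(1, 0.64) = 0.64
(The value 0.64 < 1 shows this instance is not satisfied; fails in Ł∞ (the t-norm is not idempotent).)

0.64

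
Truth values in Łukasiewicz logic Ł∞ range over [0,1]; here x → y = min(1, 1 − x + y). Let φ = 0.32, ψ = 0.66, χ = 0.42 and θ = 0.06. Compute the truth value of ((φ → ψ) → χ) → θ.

φ → ψ = min(1, 1 − 0.32 + 0.66) = min(1, 1.34) = 1.00
(φ → ψ) → χ = min(1, 1 − 1.00 + 0.42) = min(1, 0.42) = 0.42
((φ → ψ) → χ) → θ = min(1, 1 − 0.42 + 0.06) = min(1, 0.64) = 0.64

0.64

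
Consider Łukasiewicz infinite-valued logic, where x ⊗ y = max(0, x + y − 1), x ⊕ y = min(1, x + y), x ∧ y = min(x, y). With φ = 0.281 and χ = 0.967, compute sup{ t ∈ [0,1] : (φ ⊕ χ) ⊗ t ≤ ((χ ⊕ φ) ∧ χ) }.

0.967

φ ⊕ χ = min(1, 0.281 + 0.967) = min(1, 1.248) = 1.000
So the left factor is φ ⊕ χ = 1.000.
χ ⊕ φ = min(1, 0.967 + 0.281) = min(1, 1.248) = 1.000
(χ ⊕ φ) ∧ χ = min(1.000, 0.967) = 0.967
So the right-hand bound is (χ ⊕ φ) ∧ χ = 0.967.
The residuum of the Łukasiewicz t-norm gives the supremum: min(1, 1 − 1.000 + 0.967).
1 − 1.000 + 0.967 = 0.967, so t = min(1, 0.967) = 0.967.
Check: 1.000 ⊗ 0.967 = max(0, 0.967) = 0.967 ≤ 0.967.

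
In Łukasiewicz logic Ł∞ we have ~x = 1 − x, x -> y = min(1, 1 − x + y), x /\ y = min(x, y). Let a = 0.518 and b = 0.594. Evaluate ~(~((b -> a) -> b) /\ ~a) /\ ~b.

0.406

b -> a = min(1, 1 − 0.594 + 0.518) = min(1, 0.924) = 0.924
(b -> a) -> b = min(1, 1 − 0.924 + 0.594) = min(1, 0.670) = 0.670
~((b -> a) -> b) = 1 − 0.670 = 0.330
~a = 1 − 0.518 = 0.482
~((b -> a) -> b) /\ ~a = min(0.330, 0.482) = 0.330
~(~((b -> a) -> b) /\ ~a) = 1 − 0.330 = 0.670
~b = 1 − 0.594 = 0.406
~(~((b -> a) -> b) /\ ~a) /\ ~b = min(0.670, 0.406) = 0.406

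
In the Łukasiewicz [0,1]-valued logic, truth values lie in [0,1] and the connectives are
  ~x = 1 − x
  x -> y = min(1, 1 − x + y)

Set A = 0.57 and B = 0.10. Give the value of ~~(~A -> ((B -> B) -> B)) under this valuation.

0.67

~A = 1 − 0.57 = 0.43
B -> B = min(1, 1 − 0.10 + 0.10) = min(1, 1.00) = 1.00
(B -> B) -> B = min(1, 1 − 1.00 + 0.10) = min(1, 0.10) = 0.10
~A -> ((B -> B) -> B) = min(1, 1 − 0.43 + 0.10) = min(1, 0.67) = 0.67
~(~A -> ((B -> B) -> B)) = 1 − 0.67 = 0.33
~~(~A -> ((B -> B) -> B)) = 1 − 0.33 = 0.67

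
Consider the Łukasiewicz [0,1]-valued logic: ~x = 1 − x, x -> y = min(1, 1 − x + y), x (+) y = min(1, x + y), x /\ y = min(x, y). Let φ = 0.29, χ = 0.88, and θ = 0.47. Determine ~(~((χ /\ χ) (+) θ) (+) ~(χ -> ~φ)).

χ /\ χ = min(0.88, 0.88) = 0.88
(χ /\ χ) (+) θ = min(1, 0.88 + 0.47) = min(1, 1.35) = 1.00
~((χ /\ χ) (+) θ) = 1 − 1.00 = 0.00
~φ = 1 − 0.29 = 0.71
χ -> ~φ = min(1, 1 − 0.88 + 0.71) = min(1, 0.83) = 0.83
~(χ -> ~φ) = 1 − 0.83 = 0.17
~((χ /\ χ) (+) θ) (+) ~(χ -> ~φ) = min(1, 0.00 + 0.17) = min(1, 0.17) = 0.17
~(~((χ /\ χ) (+) θ) (+) ~(χ -> ~φ)) = 1 − 0.17 = 0.83

0.83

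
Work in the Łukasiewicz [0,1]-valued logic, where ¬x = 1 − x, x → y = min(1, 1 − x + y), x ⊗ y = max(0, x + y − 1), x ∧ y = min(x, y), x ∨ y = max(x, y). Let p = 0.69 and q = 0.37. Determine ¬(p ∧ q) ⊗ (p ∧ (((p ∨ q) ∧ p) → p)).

p ∧ q = min(0.69, 0.37) = 0.37
¬(p ∧ q) = 1 − 0.37 = 0.63
p ∨ q = max(0.69, 0.37) = 0.69
(p ∨ q) ∧ p = min(0.69, 0.69) = 0.69
((p ∨ q) ∧ p) → p = min(1, 1 − 0.69 + 0.69) = min(1, 1.00) = 1.00
p ∧ (((p ∨ q) ∧ p) → p) = min(0.69, 1.00) = 0.69
¬(p ∧ q) ⊗ (p ∧ (((p ∨ q) ∧ p) → p)) = max(0, 0.63 + 0.69 − 1) = max(0, 0.32) = 0.32

0.32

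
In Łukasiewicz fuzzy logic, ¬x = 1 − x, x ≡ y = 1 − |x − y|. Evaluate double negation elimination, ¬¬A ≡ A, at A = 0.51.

1.00

¬A = 1 − 0.51 = 0.49
¬¬A = 1 − 0.49 = 0.51
¬¬A ≡ A = 1 − |0.51 − 0.51| = 1 − 0.00 = 1.00
(As expected: always 1 in Ł∞ since negation is involutive.)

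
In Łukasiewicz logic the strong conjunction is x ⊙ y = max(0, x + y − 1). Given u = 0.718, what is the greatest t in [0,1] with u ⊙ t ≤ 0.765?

The residuum of the Łukasiewicz t-norm gives the supremum: min(1, 1 − 0.718 + 0.765).
1 − 0.718 + 0.765 = 1.047, so t = min(1, 1.047) = 1.000.
Check: 0.718 ⊙ 1.000 = max(0, 0.718) = 0.718 ≤ 0.765.

1.000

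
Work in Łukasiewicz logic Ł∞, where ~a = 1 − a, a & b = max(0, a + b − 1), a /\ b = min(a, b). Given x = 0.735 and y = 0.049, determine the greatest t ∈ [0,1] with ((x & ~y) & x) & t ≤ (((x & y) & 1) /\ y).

~y = 1 − 0.049 = 0.951
x & ~y = max(0, 0.735 + 0.951 − 1) = max(0, 0.686) = 0.686
(x & ~y) & x = max(0, 0.686 + 0.735 − 1) = max(0, 0.421) = 0.421
So the left factor is (x & ~y) & x = 0.421.
x & y = max(0, 0.735 + 0.049 − 1) = max(0, -0.216) = 0.000
(x & y) & 1 = max(0, 0.000 + 1.000 − 1) = max(0, 0.000) = 0.000
((x & y) & 1) /\ y = min(0.000, 0.049) = 0.000
So the right-hand bound is ((x & y) & 1) /\ y = 0.000.
The residuum of the Łukasiewicz t-norm gives the supremum: min(1, 1 − 0.421 + 0.000).
1 − 0.421 + 0.000 = 0.579, so t = min(1, 0.579) = 0.579.
Check: 0.421 & 0.579 = max(0, 0.000) = 0.000 ≤ 0.000.

0.579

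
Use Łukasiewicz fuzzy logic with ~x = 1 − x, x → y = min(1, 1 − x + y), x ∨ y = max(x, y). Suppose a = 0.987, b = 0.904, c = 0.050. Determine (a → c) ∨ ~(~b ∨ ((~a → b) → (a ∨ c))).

a → c = min(1, 1 − 0.987 + 0.050) = min(1, 0.063) = 0.063
~b = 1 − 0.904 = 0.096
~a = 1 − 0.987 = 0.013
~a → b = min(1, 1 − 0.013 + 0.904) = min(1, 1.891) = 1.000
a ∨ c = max(0.987, 0.050) = 0.987
(~a → b) → (a ∨ c) = min(1, 1 − 1.000 + 0.987) = min(1, 0.987) = 0.987
~b ∨ ((~a → b) → (a ∨ c)) = max(0.096, 0.987) = 0.987
~(~b ∨ ((~a → b) → (a ∨ c))) = 1 − 0.987 = 0.013
(a → c) ∨ ~(~b ∨ ((~a → b) → (a ∨ c))) = max(0.063, 0.013) = 0.063

0.063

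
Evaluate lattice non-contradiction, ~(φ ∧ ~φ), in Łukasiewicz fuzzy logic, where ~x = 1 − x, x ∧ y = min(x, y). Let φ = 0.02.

0.98

~φ = 1 − 0.02 = 0.98
φ ∧ ~φ = min(0.02, 0.98) = 0.02
~(φ ∧ ~φ) = 1 − 0.02 = 0.98
(The value 0.98 < 1 shows this instance is not satisfied; not a Ł∞-tautology — its value is 1 − min(a, 1−a).)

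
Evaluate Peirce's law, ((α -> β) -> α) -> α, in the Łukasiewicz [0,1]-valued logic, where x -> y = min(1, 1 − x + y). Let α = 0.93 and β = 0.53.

α -> β = min(1, 1 − 0.93 + 0.53) = min(1, 0.60) = 0.60
(α -> β) -> α = min(1, 1 − 0.60 + 0.93) = min(1, 1.33) = 1.00
((α -> β) -> α) -> α = min(1, 1 − 1.00 + 0.93) = min(1, 0.93) = 0.93
(The value 0.93 < 1 shows this instance is not satisfied; not a Ł∞-tautology in general.)

0.93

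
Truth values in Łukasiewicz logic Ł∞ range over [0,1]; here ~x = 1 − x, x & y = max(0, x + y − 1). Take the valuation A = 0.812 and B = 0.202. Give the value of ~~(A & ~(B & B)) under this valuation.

0.812

B & B = max(0, 0.202 + 0.202 − 1) = max(0, -0.596) = 0.000
~(B & B) = 1 − 0.000 = 1.000
A & ~(B & B) = max(0, 0.812 + 1.000 − 1) = max(0, 0.812) = 0.812
~(A & ~(B & B)) = 1 − 0.812 = 0.188
~~(A & ~(B & B)) = 1 − 0.188 = 0.812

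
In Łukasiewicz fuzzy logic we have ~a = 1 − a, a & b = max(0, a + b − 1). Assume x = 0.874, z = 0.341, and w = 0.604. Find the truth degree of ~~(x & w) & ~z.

0.137

x & w = max(0, 0.874 + 0.604 − 1) = max(0, 0.478) = 0.478
~(x & w) = 1 − 0.478 = 0.522
~~(x & w) = 1 − 0.522 = 0.478
~z = 1 − 0.341 = 0.659
~~(x & w) & ~z = max(0, 0.478 + 0.659 − 1) = max(0, 0.137) = 0.137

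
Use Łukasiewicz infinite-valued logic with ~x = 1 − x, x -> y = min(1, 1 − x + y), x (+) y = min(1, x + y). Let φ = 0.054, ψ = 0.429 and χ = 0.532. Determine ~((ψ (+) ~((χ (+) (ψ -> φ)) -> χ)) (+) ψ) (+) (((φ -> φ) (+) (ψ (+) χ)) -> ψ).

0.429

ψ -> φ = min(1, 1 − 0.429 + 0.054) = min(1, 0.625) = 0.625
χ (+) (ψ -> φ) = min(1, 0.532 + 0.625) = min(1, 1.157) = 1.000
(χ (+) (ψ -> φ)) -> χ = min(1, 1 − 1.000 + 0.532) = min(1, 0.532) = 0.532
~((χ (+) (ψ -> φ)) -> χ) = 1 − 0.532 = 0.468
ψ (+) ~((χ (+) (ψ -> φ)) -> χ) = min(1, 0.429 + 0.468) = min(1, 0.897) = 0.897
(ψ (+) ~((χ (+) (ψ -> φ)) -> χ)) (+) ψ = min(1, 0.897 + 0.429) = min(1, 1.326) = 1.000
~((ψ (+) ~((χ (+) (ψ -> φ)) -> χ)) (+) ψ) = 1 − 1.000 = 0.000
φ -> φ = min(1, 1 − 0.054 + 0.054) = min(1, 1.000) = 1.000
ψ (+) χ = min(1, 0.429 + 0.532) = min(1, 0.961) = 0.961
(φ -> φ) (+) (ψ (+) χ) = min(1, 1.000 + 0.961) = min(1, 1.961) = 1.000
((φ -> φ) (+) (ψ (+) χ)) -> ψ = min(1, 1 − 1.000 + 0.429) = min(1, 0.429) = 0.429
~((ψ (+) ~((χ (+) (ψ -> φ)) -> χ)) (+) ψ) (+) (((φ -> φ) (+) (ψ (+) χ)) -> ψ) = min(1, 0.000 + 0.429) = min(1, 0.429) = 0.429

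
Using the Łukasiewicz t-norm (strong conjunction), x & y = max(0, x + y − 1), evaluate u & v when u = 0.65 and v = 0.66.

0.31

u & v = max(0, 0.65 + 0.66 − 1) = max(0, 0.31) = 0.31
For comparison, the Gödel (minimum) t-norm min(x, y) would give 0.65.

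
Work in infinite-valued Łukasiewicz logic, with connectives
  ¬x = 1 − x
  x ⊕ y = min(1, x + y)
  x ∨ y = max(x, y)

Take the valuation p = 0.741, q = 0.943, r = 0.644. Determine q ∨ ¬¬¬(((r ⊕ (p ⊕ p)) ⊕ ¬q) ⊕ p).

p ⊕ p = min(1, 0.741 + 0.741) = min(1, 1.482) = 1.000
r ⊕ (p ⊕ p) = min(1, 0.644 + 1.000) = min(1, 1.644) = 1.000
¬q = 1 − 0.943 = 0.057
(r ⊕ (p ⊕ p)) ⊕ ¬q = min(1, 1.000 + 0.057) = min(1, 1.057) = 1.000
((r ⊕ (p ⊕ p)) ⊕ ¬q) ⊕ p = min(1, 1.000 + 0.741) = min(1, 1.741) = 1.000
¬(((r ⊕ (p ⊕ p)) ⊕ ¬q) ⊕ p) = 1 − 1.000 = 0.000
¬¬(((r ⊕ (p ⊕ p)) ⊕ ¬q) ⊕ p) = 1 − 0.000 = 1.000
¬¬¬(((r ⊕ (p ⊕ p)) ⊕ ¬q) ⊕ p) = 1 − 1.000 = 0.000
q ∨ ¬¬¬(((r ⊕ (p ⊕ p)) ⊕ ¬q) ⊕ p) = max(0.943, 0.000) = 0.943

0.943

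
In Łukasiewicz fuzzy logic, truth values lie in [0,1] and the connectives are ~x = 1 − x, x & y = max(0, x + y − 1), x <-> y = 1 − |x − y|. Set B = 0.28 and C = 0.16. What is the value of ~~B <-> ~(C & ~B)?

~B = 1 − 0.28 = 0.72
~~B = 1 − 0.72 = 0.28
C & ~B = max(0, 0.16 + 0.72 − 1) = max(0, -0.12) = 0.00
~(C & ~B) = 1 − 0.00 = 1.00
~~B <-> ~(C & ~B) = 1 − |0.28 − 1.00| = 1 − 0.72 = 0.28

0.28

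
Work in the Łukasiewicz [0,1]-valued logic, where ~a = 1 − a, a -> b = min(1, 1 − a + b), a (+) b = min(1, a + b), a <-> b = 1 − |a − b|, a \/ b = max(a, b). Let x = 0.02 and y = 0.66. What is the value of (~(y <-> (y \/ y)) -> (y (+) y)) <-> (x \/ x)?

y \/ y = max(0.66, 0.66) = 0.66
y <-> (y \/ y) = 1 − |0.66 − 0.66| = 1 − 0.00 = 1.00
~(y <-> (y \/ y)) = 1 − 1.00 = 0.00
y (+) y = min(1, 0.66 + 0.66) = min(1, 1.32) = 1.00
~(y <-> (y \/ y)) -> (y (+) y) = min(1, 1 − 0.00 + 1.00) = min(1, 2.00) = 1.00
x \/ x = max(0.02, 0.02) = 0.02
(~(y <-> (y \/ y)) -> (y (+) y)) <-> (x \/ x) = 1 − |1.00 − 0.02| = 1 − 0.98 = 0.02

0.02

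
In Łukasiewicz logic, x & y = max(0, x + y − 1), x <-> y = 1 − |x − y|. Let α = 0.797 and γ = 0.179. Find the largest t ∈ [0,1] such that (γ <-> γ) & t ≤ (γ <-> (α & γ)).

0.821

γ <-> γ = 1 − |0.179 − 0.179| = 1 − 0.000 = 1.000
So the left factor is γ <-> γ = 1.000.
α & γ = max(0, 0.797 + 0.179 − 1) = max(0, -0.024) = 0.000
γ <-> (α & γ) = 1 − |0.179 − 0.000| = 1 − 0.179 = 0.821
So the right-hand bound is γ <-> (α & γ) = 0.821.
The residuum of the Łukasiewicz t-norm gives the supremum: min(1, 1 − 1.000 + 0.821).
1 − 1.000 + 0.821 = 0.821, so t = min(1, 0.821) = 0.821.
Check: 1.000 & 0.821 = max(0, 0.821) = 0.821 ≤ 0.821.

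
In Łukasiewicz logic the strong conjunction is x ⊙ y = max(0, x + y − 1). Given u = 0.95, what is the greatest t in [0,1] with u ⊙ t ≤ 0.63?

The residuum of the Łukasiewicz t-norm gives the supremum: min(1, 1 − 0.95 + 0.63).
1 − 0.95 + 0.63 = 0.68, so t = min(1, 0.68) = 0.68.
Check: 0.95 ⊙ 0.68 = max(0, 0.63) = 0.63 ≤ 0.63.

0.68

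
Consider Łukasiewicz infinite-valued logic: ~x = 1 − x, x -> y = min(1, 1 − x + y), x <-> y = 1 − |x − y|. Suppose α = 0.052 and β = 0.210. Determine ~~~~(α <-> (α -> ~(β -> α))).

0.052

β -> α = min(1, 1 − 0.210 + 0.052) = min(1, 0.842) = 0.842
~(β -> α) = 1 − 0.842 = 0.158
α -> ~(β -> α) = min(1, 1 − 0.052 + 0.158) = min(1, 1.106) = 1.000
α <-> (α -> ~(β -> α)) = 1 − |0.052 − 1.000| = 1 − 0.948 = 0.052
~(α <-> (α -> ~(β -> α))) = 1 − 0.052 = 0.948
~~(α <-> (α -> ~(β -> α))) = 1 − 0.948 = 0.052
~~~(α <-> (α -> ~(β -> α))) = 1 − 0.052 = 0.948
~~~~(α <-> (α -> ~(β -> α))) = 1 − 0.948 = 0.052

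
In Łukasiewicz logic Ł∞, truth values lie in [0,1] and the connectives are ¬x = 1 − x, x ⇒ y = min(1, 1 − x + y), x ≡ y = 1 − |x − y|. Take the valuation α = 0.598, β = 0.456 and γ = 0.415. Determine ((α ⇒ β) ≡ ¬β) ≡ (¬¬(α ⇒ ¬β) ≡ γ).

0.783

α ⇒ β = min(1, 1 − 0.598 + 0.456) = min(1, 0.858) = 0.858
¬β = 1 − 0.456 = 0.544
(α ⇒ β) ≡ ¬β = 1 − |0.858 − 0.544| = 1 − 0.314 = 0.686
α ⇒ ¬β = min(1, 1 − 0.598 + 0.544) = min(1, 0.946) = 0.946
¬(α ⇒ ¬β) = 1 − 0.946 = 0.054
¬¬(α ⇒ ¬β) = 1 − 0.054 = 0.946
¬¬(α ⇒ ¬β) ≡ γ = 1 − |0.946 − 0.415| = 1 − 0.531 = 0.469
((α ⇒ β) ≡ ¬β) ≡ (¬¬(α ⇒ ¬β) ≡ γ) = 1 − |0.686 − 0.469| = 1 − 0.217 = 0.783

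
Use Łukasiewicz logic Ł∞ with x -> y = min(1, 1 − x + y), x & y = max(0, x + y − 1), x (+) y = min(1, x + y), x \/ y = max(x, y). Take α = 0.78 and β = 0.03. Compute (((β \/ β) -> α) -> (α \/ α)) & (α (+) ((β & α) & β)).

0.56

β \/ β = max(0.03, 0.03) = 0.03
(β \/ β) -> α = min(1, 1 − 0.03 + 0.78) = min(1, 1.75) = 1.00
α \/ α = max(0.78, 0.78) = 0.78
((β \/ β) -> α) -> (α \/ α) = min(1, 1 − 1.00 + 0.78) = min(1, 0.78) = 0.78
β & α = max(0, 0.03 + 0.78 − 1) = max(0, -0.19) = 0.00
(β & α) & β = max(0, 0.00 + 0.03 − 1) = max(0, -0.97) = 0.00
α (+) ((β & α) & β) = min(1, 0.78 + 0.00) = min(1, 0.78) = 0.78
(((β \/ β) -> α) -> (α \/ α)) & (α (+) ((β & α) & β)) = max(0, 0.78 + 0.78 − 1) = max(0, 0.56) = 0.56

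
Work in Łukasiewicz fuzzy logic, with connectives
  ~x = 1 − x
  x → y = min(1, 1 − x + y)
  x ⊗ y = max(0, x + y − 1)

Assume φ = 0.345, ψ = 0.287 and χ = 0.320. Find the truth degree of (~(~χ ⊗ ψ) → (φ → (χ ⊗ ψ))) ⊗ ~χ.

0.335

~χ = 1 − 0.320 = 0.680
~χ ⊗ ψ = max(0, 0.680 + 0.287 − 1) = max(0, -0.033) = 0.000
~(~χ ⊗ ψ) = 1 − 0.000 = 1.000
χ ⊗ ψ = max(0, 0.320 + 0.287 − 1) = max(0, -0.393) = 0.000
φ → (χ ⊗ ψ) = min(1, 1 − 0.345 + 0.000) = min(1, 0.655) = 0.655
~(~χ ⊗ ψ) → (φ → (χ ⊗ ψ)) = min(1, 1 − 1.000 + 0.655) = min(1, 0.655) = 0.655
(~(~χ ⊗ ψ) → (φ → (χ ⊗ ψ))) ⊗ ~χ = max(0, 0.655 + 0.680 − 1) = max(0, 0.335) = 0.335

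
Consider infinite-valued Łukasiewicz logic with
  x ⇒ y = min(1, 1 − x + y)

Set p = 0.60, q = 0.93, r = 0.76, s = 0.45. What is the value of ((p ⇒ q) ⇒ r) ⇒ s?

p ⇒ q = min(1, 1 − 0.60 + 0.93) = min(1, 1.33) = 1.00
(p ⇒ q) ⇒ r = min(1, 1 − 1.00 + 0.76) = min(1, 0.76) = 0.76
((p ⇒ q) ⇒ r) ⇒ s = min(1, 1 − 0.76 + 0.45) = min(1, 0.69) = 0.69

0.69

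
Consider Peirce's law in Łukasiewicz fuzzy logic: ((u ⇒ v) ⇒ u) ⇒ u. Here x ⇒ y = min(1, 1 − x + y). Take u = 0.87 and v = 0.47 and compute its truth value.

0.87

u ⇒ v = min(1, 1 − 0.87 + 0.47) = min(1, 0.60) = 0.60
(u ⇒ v) ⇒ u = min(1, 1 − 0.60 + 0.87) = min(1, 1.27) = 1.00
((u ⇒ v) ⇒ u) ⇒ u = min(1, 1 − 1.00 + 0.87) = min(1, 0.87) = 0.87
(The value 0.87 < 1 shows this instance is not satisfied; not a Ł∞-tautology in general.)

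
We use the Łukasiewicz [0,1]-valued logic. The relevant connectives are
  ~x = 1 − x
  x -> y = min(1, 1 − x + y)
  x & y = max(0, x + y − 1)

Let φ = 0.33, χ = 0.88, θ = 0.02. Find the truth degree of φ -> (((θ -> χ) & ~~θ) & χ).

0.67

θ -> χ = min(1, 1 − 0.02 + 0.88) = min(1, 1.86) = 1.00
~θ = 1 − 0.02 = 0.98
~~θ = 1 − 0.98 = 0.02
(θ -> χ) & ~~θ = max(0, 1.00 + 0.02 − 1) = max(0, 0.02) = 0.02
((θ -> χ) & ~~θ) & χ = max(0, 0.02 + 0.88 − 1) = max(0, -0.10) = 0.00
φ -> (((θ -> χ) & ~~θ) & χ) = min(1, 1 − 0.33 + 0.00) = min(1, 0.67) = 0.67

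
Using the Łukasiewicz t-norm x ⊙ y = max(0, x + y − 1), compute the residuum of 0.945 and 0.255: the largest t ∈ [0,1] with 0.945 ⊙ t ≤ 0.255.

0.310

The residuum of the Łukasiewicz t-norm gives the supremum: min(1, 1 − 0.945 + 0.255).
1 − 0.945 + 0.255 = 0.310, so t = min(1, 0.310) = 0.310.
Check: 0.945 ⊙ 0.310 = max(0, 0.255) = 0.255 ≤ 0.255.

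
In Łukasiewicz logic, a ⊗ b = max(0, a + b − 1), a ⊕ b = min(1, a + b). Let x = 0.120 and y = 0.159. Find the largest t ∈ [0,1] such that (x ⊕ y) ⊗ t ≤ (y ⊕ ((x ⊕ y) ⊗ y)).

x ⊕ y = min(1, 0.120 + 0.159) = min(1, 0.279) = 0.279
So the left factor is x ⊕ y = 0.279.
(x ⊕ y) ⊗ y = max(0, 0.279 + 0.159 − 1) = max(0, -0.562) = 0.000
y ⊕ ((x ⊕ y) ⊗ y) = min(1, 0.159 + 0.000) = min(1, 0.159) = 0.159
So the right-hand bound is y ⊕ ((x ⊕ y) ⊗ y) = 0.159.
The residuum of the Łukasiewicz t-norm gives the supremum: min(1, 1 − 0.279 + 0.159).
1 − 0.279 + 0.159 = 0.880, so t = min(1, 0.880) = 0.880.
Check: 0.279 ⊗ 0.880 = max(0, 0.159) = 0.159 ≤ 0.159.

0.880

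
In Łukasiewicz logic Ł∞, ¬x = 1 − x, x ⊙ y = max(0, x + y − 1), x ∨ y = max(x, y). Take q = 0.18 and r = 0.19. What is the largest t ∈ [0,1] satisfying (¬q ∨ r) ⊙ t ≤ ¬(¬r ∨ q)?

0.37

¬q = 1 − 0.18 = 0.82
¬q ∨ r = max(0.82, 0.19) = 0.82
So the left factor is ¬q ∨ r = 0.82.
¬r = 1 − 0.19 = 0.81
¬r ∨ q = max(0.81, 0.18) = 0.81
¬(¬r ∨ q) = 1 − 0.81 = 0.19
So the right-hand bound is ¬(¬r ∨ q) = 0.19.
The residuum of the Łukasiewicz t-norm gives the supremum: min(1, 1 − 0.82 + 0.19).
1 − 0.82 + 0.19 = 0.37, so t = min(1, 0.37) = 0.37.
Check: 0.82 ⊙ 0.37 = max(0, 0.19) = 0.19 ≤ 0.19.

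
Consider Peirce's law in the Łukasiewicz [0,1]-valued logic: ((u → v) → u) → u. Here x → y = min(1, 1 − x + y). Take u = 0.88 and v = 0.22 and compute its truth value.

0.88

u → v = min(1, 1 − 0.88 + 0.22) = min(1, 0.34) = 0.34
(u → v) → u = min(1, 1 − 0.34 + 0.88) = min(1, 1.54) = 1.00
((u → v) → u) → u = min(1, 1 − 1.00 + 0.88) = min(1, 0.88) = 0.88
(The value 0.88 < 1 shows this instance is not satisfied; not a Ł∞-tautology in general.)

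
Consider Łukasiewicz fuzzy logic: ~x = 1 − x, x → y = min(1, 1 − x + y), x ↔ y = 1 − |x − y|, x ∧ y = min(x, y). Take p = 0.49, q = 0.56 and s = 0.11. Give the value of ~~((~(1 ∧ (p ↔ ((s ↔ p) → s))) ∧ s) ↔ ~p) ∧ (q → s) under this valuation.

0.49

s ↔ p = 1 − |0.11 − 0.49| = 1 − 0.38 = 0.62
(s ↔ p) → s = min(1, 1 − 0.62 + 0.11) = min(1, 0.49) = 0.49
p ↔ ((s ↔ p) → s) = 1 − |0.49 − 0.49| = 1 − 0.00 = 1.00
1 ∧ (p ↔ ((s ↔ p) → s)) = min(1.00, 1.00) = 1.00
~(1 ∧ (p ↔ ((s ↔ p) → s))) = 1 − 1.00 = 0.00
~(1 ∧ (p ↔ ((s ↔ p) → s))) ∧ s = min(0.00, 0.11) = 0.00
~p = 1 − 0.49 = 0.51
(~(1 ∧ (p ↔ ((s ↔ p) → s))) ∧ s) ↔ ~p = 1 − |0.00 − 0.51| = 1 − 0.51 = 0.49
~((~(1 ∧ (p ↔ ((s ↔ p) → s))) ∧ s) ↔ ~p) = 1 − 0.49 = 0.51
~~((~(1 ∧ (p ↔ ((s ↔ p) → s))) ∧ s) ↔ ~p) = 1 − 0.51 = 0.49
q → s = min(1, 1 − 0.56 + 0.11) = min(1, 0.55) = 0.55
~~((~(1 ∧ (p ↔ ((s ↔ p) → s))) ∧ s) ↔ ~p) ∧ (q → s) = min(0.49, 0.55) = 0.49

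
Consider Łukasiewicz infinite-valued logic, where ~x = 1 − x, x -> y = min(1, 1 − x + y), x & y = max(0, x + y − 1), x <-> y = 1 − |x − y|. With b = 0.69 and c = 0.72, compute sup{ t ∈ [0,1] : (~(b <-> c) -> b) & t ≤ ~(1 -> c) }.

0.28

b <-> c = 1 − |0.69 − 0.72| = 1 − 0.03 = 0.97
~(b <-> c) = 1 − 0.97 = 0.03
~(b <-> c) -> b = min(1, 1 − 0.03 + 0.69) = min(1, 1.66) = 1.00
So the left factor is ~(b <-> c) -> b = 1.00.
1 -> c = min(1, 1 − 1.00 + 0.72) = min(1, 0.72) = 0.72
~(1 -> c) = 1 − 0.72 = 0.28
So the right-hand bound is ~(1 -> c) = 0.28.
The residuum of the Łukasiewicz t-norm gives the supremum: min(1, 1 − 1.00 + 0.28).
1 − 1.00 + 0.28 = 0.28, so t = min(1, 0.28) = 0.28.
Check: 1.00 & 0.28 = max(0, 0.28) = 0.28 ≤ 0.28.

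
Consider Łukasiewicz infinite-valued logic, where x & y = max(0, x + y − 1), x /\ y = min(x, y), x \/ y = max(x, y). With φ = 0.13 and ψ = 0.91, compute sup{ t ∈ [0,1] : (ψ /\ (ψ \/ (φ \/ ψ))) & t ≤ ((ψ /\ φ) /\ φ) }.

φ \/ ψ = max(0.13, 0.91) = 0.91
ψ \/ (φ \/ ψ) = max(0.91, 0.91) = 0.91
ψ /\ (ψ \/ (φ \/ ψ)) = min(0.91, 0.91) = 0.91
So the left factor is ψ /\ (ψ \/ (φ \/ ψ)) = 0.91.
ψ /\ φ = min(0.91, 0.13) = 0.13
(ψ /\ φ) /\ φ = min(0.13, 0.13) = 0.13
So the right-hand bound is (ψ /\ φ) /\ φ = 0.13.
The residuum of the Łukasiewicz t-norm gives the supremum: min(1, 1 − 0.91 + 0.13).
1 − 0.91 + 0.13 = 0.22, so t = min(1, 0.22) = 0.22.
Check: 0.91 & 0.22 = max(0, 0.13) = 0.13 ≤ 0.13.

0.22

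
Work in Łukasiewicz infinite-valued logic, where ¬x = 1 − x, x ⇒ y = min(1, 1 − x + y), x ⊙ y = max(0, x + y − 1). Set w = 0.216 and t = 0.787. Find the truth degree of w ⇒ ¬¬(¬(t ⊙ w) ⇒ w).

1.000

t ⊙ w = max(0, 0.787 + 0.216 − 1) = max(0, 0.003) = 0.003
¬(t ⊙ w) = 1 − 0.003 = 0.997
¬(t ⊙ w) ⇒ w = min(1, 1 − 0.997 + 0.216) = min(1, 0.219) = 0.219
¬(¬(t ⊙ w) ⇒ w) = 1 − 0.219 = 0.781
¬¬(¬(t ⊙ w) ⇒ w) = 1 − 0.781 = 0.219
w ⇒ ¬¬(¬(t ⊙ w) ⇒ w) = min(1, 1 − 0.216 + 0.219) = min(1, 1.003) = 1.000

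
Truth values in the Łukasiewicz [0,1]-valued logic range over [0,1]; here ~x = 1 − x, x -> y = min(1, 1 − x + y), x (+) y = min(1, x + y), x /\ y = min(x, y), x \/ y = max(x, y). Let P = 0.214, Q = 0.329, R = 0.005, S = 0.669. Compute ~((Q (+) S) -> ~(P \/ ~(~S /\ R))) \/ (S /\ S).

0.993

Q (+) S = min(1, 0.329 + 0.669) = min(1, 0.998) = 0.998
~S = 1 − 0.669 = 0.331
~S /\ R = min(0.331, 0.005) = 0.005
~(~S /\ R) = 1 − 0.005 = 0.995
P \/ ~(~S /\ R) = max(0.214, 0.995) = 0.995
~(P \/ ~(~S /\ R)) = 1 − 0.995 = 0.005
(Q (+) S) -> ~(P \/ ~(~S /\ R)) = min(1, 1 − 0.998 + 0.005) = min(1, 0.007) = 0.007
~((Q (+) S) -> ~(P \/ ~(~S /\ R))) = 1 − 0.007 = 0.993
S /\ S = min(0.669, 0.669) = 0.669
~((Q (+) S) -> ~(P \/ ~(~S /\ R))) \/ (S /\ S) = max(0.993, 0.669) = 0.993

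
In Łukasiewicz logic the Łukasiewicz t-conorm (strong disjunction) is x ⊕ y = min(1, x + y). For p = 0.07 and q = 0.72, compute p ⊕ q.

p ⊕ q = min(1, 0.07 + 0.72) = min(1, 0.79) = 0.79
For comparison, the Gödel t-conorm max(x, y) would give 0.72.

0.79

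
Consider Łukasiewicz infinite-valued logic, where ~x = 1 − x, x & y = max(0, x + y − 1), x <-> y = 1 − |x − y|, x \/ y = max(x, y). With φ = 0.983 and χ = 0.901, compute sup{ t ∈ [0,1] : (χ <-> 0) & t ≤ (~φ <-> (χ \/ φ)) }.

0.935

χ <-> 0 = 1 − |0.901 − 0.000| = 1 − 0.901 = 0.099
So the left factor is χ <-> 0 = 0.099.
~φ = 1 − 0.983 = 0.017
χ \/ φ = max(0.901, 0.983) = 0.983
~φ <-> (χ \/ φ) = 1 − |0.017 − 0.983| = 1 − 0.966 = 0.034
So the right-hand bound is ~φ <-> (χ \/ φ) = 0.034.
The residuum of the Łukasiewicz t-norm gives the supremum: min(1, 1 − 0.099 + 0.034).
1 − 0.099 + 0.034 = 0.935, so t = min(1, 0.935) = 0.935.
Check: 0.099 & 0.935 = max(0, 0.034) = 0.034 ≤ 0.034.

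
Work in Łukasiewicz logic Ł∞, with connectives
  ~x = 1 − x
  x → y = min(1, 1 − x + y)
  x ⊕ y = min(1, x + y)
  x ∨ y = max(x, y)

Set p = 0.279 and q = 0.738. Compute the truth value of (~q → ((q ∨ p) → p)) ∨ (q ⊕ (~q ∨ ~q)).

1.000

~q = 1 − 0.738 = 0.262
q ∨ p = max(0.738, 0.279) = 0.738
(q ∨ p) → p = min(1, 1 − 0.738 + 0.279) = min(1, 0.541) = 0.541
~q → ((q ∨ p) → p) = min(1, 1 − 0.262 + 0.541) = min(1, 1.279) = 1.000
~q ∨ ~q = max(0.262, 0.262) = 0.262
q ⊕ (~q ∨ ~q) = min(1, 0.738 + 0.262) = min(1, 1.000) = 1.000
(~q → ((q ∨ p) → p)) ∨ (q ⊕ (~q ∨ ~q)) = max(1.000, 1.000) = 1.000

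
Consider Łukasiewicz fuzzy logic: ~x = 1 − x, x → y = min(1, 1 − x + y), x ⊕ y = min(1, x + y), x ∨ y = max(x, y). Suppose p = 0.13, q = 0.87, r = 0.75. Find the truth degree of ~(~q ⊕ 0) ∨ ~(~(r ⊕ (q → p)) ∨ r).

~q = 1 − 0.87 = 0.13
~q ⊕ 0 = min(1, 0.13 + 0.00) = min(1, 0.13) = 0.13
~(~q ⊕ 0) = 1 − 0.13 = 0.87
q → p = min(1, 1 − 0.87 + 0.13) = min(1, 0.26) = 0.26
r ⊕ (q → p) = min(1, 0.75 + 0.26) = min(1, 1.01) = 1.00
~(r ⊕ (q → p)) = 1 − 1.00 = 0.00
~(r ⊕ (q → p)) ∨ r = max(0.00, 0.75) = 0.75
~(~(r ⊕ (q → p)) ∨ r) = 1 − 0.75 = 0.25
~(~q ⊕ 0) ∨ ~(~(r ⊕ (q → p)) ∨ r) = max(0.87, 0.25) = 0.87

0.87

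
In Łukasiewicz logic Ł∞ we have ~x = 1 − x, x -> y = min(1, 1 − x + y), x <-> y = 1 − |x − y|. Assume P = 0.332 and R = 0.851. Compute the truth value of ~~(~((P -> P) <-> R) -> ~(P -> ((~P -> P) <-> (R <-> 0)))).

0.851

P -> P = min(1, 1 − 0.332 + 0.332) = min(1, 1.000) = 1.000
(P -> P) <-> R = 1 − |1.000 − 0.851| = 1 − 0.149 = 0.851
~((P -> P) <-> R) = 1 − 0.851 = 0.149
~P = 1 − 0.332 = 0.668
~P -> P = min(1, 1 − 0.668 + 0.332) = min(1, 0.664) = 0.664
R <-> 0 = 1 − |0.851 − 0.000| = 1 − 0.851 = 0.149
(~P -> P) <-> (R <-> 0) = 1 − |0.664 − 0.149| = 1 − 0.515 = 0.485
P -> ((~P -> P) <-> (R <-> 0)) = min(1, 1 − 0.332 + 0.485) = min(1, 1.153) = 1.000
~(P -> ((~P -> P) <-> (R <-> 0))) = 1 − 1.000 = 0.000
~((P -> P) <-> R) -> ~(P -> ((~P -> P) <-> (R <-> 0))) = min(1, 1 − 0.149 + 0.000) = min(1, 0.851) = 0.851
~(~((P -> P) <-> R) -> ~(P -> ((~P -> P) <-> (R <-> 0)))) = 1 − 0.851 = 0.149
~~(~((P -> P) <-> R) -> ~(P -> ((~P -> P) <-> (R <-> 0)))) = 1 − 0.149 = 0.851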